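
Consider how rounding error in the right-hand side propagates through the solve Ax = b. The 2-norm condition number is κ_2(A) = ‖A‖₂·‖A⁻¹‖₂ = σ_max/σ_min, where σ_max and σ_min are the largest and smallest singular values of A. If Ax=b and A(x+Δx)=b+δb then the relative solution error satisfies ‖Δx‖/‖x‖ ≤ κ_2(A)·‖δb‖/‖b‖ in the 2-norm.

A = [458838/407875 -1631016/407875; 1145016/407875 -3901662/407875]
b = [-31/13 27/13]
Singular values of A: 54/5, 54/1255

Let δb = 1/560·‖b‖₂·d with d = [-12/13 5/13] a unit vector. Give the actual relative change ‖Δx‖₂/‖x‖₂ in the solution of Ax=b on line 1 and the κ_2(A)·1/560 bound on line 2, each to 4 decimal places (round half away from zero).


0.0019
0.4482

σ_max = 54/5, σ_min = 54/1255
κ_2(A) = (54/5) / (54/1255) = 251.0000
perturbation bound = 251.0000·1/560 = 0.4482
solve Ax = b  →  x = [66.9593 19.4333]
2-norm of b is 3.1623; of x, 69.7223
δb = ε·‖b‖·d = [-0.0052 0.0022]; solving A·Δx = δb gives ‖Δx‖ = 0.1312
dividing the unrounded norms, ‖Δx‖/‖x‖ = 0.0019
so the bound overstates the realised error by a factor of ≈ 238.1197 (computed from the unrounded values)


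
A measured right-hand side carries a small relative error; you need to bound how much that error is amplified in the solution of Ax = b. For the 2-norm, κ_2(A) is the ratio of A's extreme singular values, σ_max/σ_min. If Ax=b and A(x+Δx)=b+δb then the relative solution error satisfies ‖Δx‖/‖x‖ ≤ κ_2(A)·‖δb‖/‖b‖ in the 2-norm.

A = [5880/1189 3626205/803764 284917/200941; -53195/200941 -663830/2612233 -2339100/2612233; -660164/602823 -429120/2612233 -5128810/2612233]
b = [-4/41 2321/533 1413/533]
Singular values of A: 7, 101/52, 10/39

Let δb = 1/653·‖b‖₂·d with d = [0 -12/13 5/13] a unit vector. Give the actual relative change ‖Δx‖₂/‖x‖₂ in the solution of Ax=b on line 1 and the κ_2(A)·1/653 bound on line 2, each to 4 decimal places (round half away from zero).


σ_max = 7, σ_min = 10/39
κ_2(A) = 7 / (10/39) = 27.3000
bound on ‖Δx‖/‖x‖: κ·ε = 27.3000·1/653 = 0.0418
solve Ax = b  →  x = [7.9655 -7.1196 -5.1975]
2-norm of b is 5.0990; of x, 11.8807
re-solving with b+δb shifts x by Δx of norm 0.0305
realised ‖Δx‖/‖x‖ = 0.0026
tightness: 0.0026 against a bound of 0.0418 (unrounded ratio ≈ 0.0613)

0.0026
0.0418


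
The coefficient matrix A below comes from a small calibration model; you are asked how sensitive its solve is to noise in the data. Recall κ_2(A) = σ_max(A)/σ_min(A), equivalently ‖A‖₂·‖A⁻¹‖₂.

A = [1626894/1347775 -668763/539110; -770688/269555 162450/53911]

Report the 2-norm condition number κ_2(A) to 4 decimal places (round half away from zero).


223.4375

AᵀA = [103525348644/10748505625 -21739407669/2149701125; -21739407669/2149701125 18261800001/1719760900]; tr = 1035251361/51122500, det = 104976/12780625
char-poly roots: 81/4 and 5184/12780625
σ_max=√(81/4)=(9/2), σ_min=√(5184/12780625)=(72/3575) → κ = 223.4375


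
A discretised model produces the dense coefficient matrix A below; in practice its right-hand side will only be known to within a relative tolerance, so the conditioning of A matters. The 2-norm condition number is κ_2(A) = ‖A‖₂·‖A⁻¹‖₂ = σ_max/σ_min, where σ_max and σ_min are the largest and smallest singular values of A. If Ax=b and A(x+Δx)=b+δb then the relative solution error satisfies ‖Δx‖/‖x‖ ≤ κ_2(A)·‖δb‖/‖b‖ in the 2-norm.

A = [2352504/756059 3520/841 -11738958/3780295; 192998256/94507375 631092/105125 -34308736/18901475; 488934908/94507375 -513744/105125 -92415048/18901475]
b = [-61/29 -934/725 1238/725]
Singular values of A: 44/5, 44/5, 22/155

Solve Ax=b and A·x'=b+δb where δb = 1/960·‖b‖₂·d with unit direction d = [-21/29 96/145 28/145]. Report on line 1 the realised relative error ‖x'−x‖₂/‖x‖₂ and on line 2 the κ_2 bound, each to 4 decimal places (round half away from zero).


largest singular value 44/5, smallest 22/155
condition number: (44/5) ÷ (22/155) = 62.0000
perturbation bound = 62.0000·1/960 = 0.0646
solve Ax = b  →  x = [4.8533 -0.3213 5.1073]
2-norm of b is 3.0000; of x, 7.0528
δb = ε·‖b‖·d = [-0.0023 0.0021 0.0006]; solving A·Δx = δb gives ‖Δx‖ = 0.0220
relative error = 0.0031
so the bound overstates the realised error by a factor of ≈ 20.6882 (computed from the unrounded values)

0.0031
0.0646


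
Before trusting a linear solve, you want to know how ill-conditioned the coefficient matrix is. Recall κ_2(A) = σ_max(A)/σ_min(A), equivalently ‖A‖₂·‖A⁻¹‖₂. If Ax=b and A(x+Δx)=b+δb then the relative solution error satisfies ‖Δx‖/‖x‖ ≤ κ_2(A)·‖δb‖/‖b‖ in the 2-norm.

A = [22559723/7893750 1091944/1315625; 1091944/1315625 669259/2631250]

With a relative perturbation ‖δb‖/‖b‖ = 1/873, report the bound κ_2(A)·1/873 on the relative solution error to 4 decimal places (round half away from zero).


0.2893

AᵀA = [882984644809/99698062500 21461067376/8308171875; 21461067376/8308171875 8347639049/11077562500]; tr = 766490717/79758450, det = 923521/638067600
λ_max, λ_min = (766490717/79758450 ± √146867797486355716/1590352586600625)/2 = 961/100, 961/6380676
κ = σ_max/σ_min = (31/10)/(31/2526) = 252.6000
bound on ‖Δx‖/‖x‖: κ·ε = 252.6000·1/873 = 0.2893


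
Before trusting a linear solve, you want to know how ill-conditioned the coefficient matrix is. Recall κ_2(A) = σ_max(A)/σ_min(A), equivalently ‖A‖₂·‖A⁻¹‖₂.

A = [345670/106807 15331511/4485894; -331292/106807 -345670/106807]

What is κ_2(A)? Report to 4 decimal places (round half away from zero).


333.3750

form AᵀA = [272582804/13564489 6010337125/284854269; 6010337125/284854269 530120830681/23927758596] with trace 1202089057/28451556 and determinant 114244/7112889
eigenvalues of AᵀA: λ = (tr ± √(tr²−4·det))/2 = 169/4, 2704/7112889
κ_2(A) = √(λ_max/λ_min) = √((169/4) / (2704/7112889)) = 333.3750


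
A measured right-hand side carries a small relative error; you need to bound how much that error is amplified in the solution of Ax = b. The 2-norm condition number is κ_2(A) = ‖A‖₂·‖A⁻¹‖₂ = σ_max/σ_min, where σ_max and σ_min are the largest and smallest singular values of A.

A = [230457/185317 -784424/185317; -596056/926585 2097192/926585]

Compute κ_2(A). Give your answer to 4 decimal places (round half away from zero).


AᵀA = [5823679849/2970795025 -19963473768/2970795025; -19963473768/2970795025 68447195776/2970795025]; tr = 2970835025/118831801, det = 1000000/118831801
solving λ² − 2970835025/118831801·λ + 1000000/118831801 = 0 gives λ = 25, 40000/118831801
σ_max=√25=5, σ_min=√(40000/118831801)=(200/10901) → κ = 272.5250

272.5250


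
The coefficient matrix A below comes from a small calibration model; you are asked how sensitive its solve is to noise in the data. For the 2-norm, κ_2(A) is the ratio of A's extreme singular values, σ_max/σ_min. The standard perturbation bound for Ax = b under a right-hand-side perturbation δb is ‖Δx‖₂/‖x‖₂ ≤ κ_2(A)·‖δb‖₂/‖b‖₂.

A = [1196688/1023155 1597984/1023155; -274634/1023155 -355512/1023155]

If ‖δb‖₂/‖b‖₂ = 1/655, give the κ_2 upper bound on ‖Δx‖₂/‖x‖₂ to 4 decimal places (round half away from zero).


form AᵀA = [35871172/24910081 47826864/24910081; 47826864/24910081 63770176/24910081] with trace 99641348/24910081 and determinant 4096/24910081
λ_max, λ_min = (99641348/24910081 ± √9927990104490000/620512135426561)/2 = 4, 1024/24910081
so κ_2 = √(4 / (1024/24910081)) = 311.9375
worst-case relative error ≤ 311.9375 × 1/655 = 0.4762

0.4762


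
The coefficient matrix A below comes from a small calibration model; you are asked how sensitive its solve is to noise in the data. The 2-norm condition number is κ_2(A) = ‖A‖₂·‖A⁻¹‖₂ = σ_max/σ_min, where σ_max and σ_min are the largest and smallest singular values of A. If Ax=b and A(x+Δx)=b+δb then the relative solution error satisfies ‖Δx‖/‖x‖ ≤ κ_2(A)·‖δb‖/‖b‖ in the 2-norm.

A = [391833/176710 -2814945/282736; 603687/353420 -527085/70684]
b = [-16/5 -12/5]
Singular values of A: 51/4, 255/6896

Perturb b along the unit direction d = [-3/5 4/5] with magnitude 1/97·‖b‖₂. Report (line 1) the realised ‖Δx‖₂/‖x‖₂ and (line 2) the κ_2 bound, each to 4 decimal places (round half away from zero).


largest singular value 51/4, smallest 255/6896
condition number: (51/4) ÷ (255/6896) = 344.8000
worst-case relative error ≤ 344.8000 × 1/97 = 3.5546
solve Ax = b  →  x = [-0.0689 0.3061]
2-norm of b is 4.0000; of x, 0.3137
δb = ε·‖b‖·d = [-0.0247 0.0330]; solving A·Δx = δb gives ‖Δx‖ = 1.1152
realised ‖Δx‖/‖x‖ = 3.5546
so the bound is sharp here: realised error equals the bound

3.5546
3.5546


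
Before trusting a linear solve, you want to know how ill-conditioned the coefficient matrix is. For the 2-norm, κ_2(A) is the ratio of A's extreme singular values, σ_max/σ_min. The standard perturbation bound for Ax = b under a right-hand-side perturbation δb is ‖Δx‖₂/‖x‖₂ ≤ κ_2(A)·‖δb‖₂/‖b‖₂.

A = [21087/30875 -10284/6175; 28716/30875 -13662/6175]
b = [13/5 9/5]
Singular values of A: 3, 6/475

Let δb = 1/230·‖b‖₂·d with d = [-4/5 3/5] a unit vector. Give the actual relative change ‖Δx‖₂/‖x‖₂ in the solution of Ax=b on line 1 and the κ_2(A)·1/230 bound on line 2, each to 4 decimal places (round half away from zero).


from the listed singular values, σ₁ = 3, σ_n = 6/475
κ_2(A) = 3 / (6/475) = 237.5000
κ_2(A)·‖δb‖/‖b‖ = 1.0326
solve Ax = b  →  x = [-72.6923 -31.3718]
2-norm of b is 3.1623; of x, 79.1730
re-solving with b+δb shifts x by Δx of norm 1.0885
relative error = 0.0137
so the bound overstates the realised error by a factor of ≈ 75.1101 (computed from the unrounded values)

0.0137
1.0326


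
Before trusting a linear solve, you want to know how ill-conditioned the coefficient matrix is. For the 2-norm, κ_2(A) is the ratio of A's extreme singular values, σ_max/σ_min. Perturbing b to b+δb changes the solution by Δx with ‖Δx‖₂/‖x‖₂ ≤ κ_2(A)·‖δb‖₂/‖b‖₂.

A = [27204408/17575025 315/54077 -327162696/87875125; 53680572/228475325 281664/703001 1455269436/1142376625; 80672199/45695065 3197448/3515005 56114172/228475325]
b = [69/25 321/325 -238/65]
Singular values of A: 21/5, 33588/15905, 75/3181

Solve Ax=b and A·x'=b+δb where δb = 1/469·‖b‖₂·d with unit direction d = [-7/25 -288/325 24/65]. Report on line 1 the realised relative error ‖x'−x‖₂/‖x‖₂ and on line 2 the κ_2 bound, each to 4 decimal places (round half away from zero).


0.0033
0.3798

largest singular value 21/5, smallest 75/3181
κ_2(A) = (21/5) / (75/3181) = 178.1360
perturbation bound = 178.1360·1/469 = 0.3798
solve Ax = b  →  x = [-56.2456 111.6021 -23.9515]
2-norm of b is 4.6904; of x, 127.2488
Δx = A⁻¹·δb where δb = 1/469·4.6904·d; ‖Δx‖ = 0.4242
realised ‖Δx‖/‖x‖ = 0.0033
so the bound overstates the realised error by a factor of ≈ 113.9441 (computed from the unrounded values)


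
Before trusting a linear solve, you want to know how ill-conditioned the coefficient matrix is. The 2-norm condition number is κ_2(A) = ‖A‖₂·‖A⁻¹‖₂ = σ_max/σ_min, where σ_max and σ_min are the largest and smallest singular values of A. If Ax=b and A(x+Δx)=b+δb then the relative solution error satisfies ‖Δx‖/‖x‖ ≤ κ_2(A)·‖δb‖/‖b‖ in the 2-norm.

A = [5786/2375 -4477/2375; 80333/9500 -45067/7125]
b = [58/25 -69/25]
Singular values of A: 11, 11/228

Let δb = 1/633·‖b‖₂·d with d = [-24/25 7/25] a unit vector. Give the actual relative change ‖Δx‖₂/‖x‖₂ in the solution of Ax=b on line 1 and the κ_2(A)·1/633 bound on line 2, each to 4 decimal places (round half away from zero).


0.0019
0.3602

from the listed singular values, σ₁ = 11, σ_n = 11/228
κ_2(A) = 11 / (11/228) = 228.0000
worst-case relative error ≤ 228.0000 × 1/633 = 0.3602
solve Ax = b  →  x = [-37.4545 -49.6364]
2-norm of b is 3.6056; of x, 62.1821
with δb = [-0.0055 0.0016], A·Δx = δb → ‖Δx‖ = 0.1181
relative error = 0.0019
so the bound overstates the realised error by a factor of ≈ 189.7083 (computed from the unrounded values)


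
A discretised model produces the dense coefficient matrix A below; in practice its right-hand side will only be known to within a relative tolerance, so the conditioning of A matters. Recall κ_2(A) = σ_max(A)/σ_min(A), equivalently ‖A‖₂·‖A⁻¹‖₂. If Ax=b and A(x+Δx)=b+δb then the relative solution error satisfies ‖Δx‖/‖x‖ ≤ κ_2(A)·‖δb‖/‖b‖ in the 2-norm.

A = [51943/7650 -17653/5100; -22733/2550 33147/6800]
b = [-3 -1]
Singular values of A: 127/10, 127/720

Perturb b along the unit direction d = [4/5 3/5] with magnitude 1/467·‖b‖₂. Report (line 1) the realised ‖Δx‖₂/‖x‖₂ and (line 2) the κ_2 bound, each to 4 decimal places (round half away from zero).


0.0023
0.1542

from the listed singular values, σ₁ = 127/10, σ_n = 127/720
κ = σ_max/σ_min = (127/10)/(127/720) = 72.0000
bound on ‖Δx‖/‖x‖: κ·ε = 72.0000·1/467 = 0.1542
solve Ax = b  →  x = [-8.0732 -14.9699]
2-norm of b is 3.1623; of x, 17.0081
with δb = [0.0054 0.0041], A·Δx = δb → ‖Δx‖ = 0.0384
realised ‖Δx‖/‖x‖ = 0.0023
tightness: 0.0023 against a bound of 0.1542 (unrounded ratio ≈ 0.0146)


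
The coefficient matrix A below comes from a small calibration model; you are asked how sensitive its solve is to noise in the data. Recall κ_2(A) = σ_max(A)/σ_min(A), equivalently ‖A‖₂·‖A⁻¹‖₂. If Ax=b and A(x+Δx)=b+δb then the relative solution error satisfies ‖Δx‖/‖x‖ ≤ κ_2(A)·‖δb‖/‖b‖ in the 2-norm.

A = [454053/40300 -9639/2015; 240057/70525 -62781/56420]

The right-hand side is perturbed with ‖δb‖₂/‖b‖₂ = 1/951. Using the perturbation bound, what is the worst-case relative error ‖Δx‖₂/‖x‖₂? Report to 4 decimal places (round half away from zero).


AᵀA = [17638528041/127328656 -459050490/7958041; -459050490/7958041 3071325825/127328656]; tr = 61271757/376712, det = 169130025/12054784
λ_max, λ_min = (61271757/376712 ± √234141502632489/8869495684)/2 = 2601/16, 65025/753424
so κ_2 = √((2601/16) / (65025/753424)) = 43.4000
κ_2(A)·‖δb‖/‖b‖ = 0.0456

0.0456


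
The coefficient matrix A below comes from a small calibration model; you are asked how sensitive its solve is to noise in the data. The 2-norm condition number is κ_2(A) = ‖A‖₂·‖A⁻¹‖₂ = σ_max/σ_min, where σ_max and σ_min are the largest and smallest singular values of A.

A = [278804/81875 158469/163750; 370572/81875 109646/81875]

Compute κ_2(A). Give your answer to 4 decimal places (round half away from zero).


form AᵀA = [8602211104/268140625 2508905322/268140625; 2508905322/268140625 2928056209/1072562500] with trace 59739041/1716100 and determinant 13924/429025
eigenvalues of AᵀA: λ = (tr ± √(tr²−4·det))/2 = 3481/100, 16/17161
σ_max=√(3481/100)=(59/10), σ_min=√(16/17161)=(4/131) → κ = 193.2250

193.2250


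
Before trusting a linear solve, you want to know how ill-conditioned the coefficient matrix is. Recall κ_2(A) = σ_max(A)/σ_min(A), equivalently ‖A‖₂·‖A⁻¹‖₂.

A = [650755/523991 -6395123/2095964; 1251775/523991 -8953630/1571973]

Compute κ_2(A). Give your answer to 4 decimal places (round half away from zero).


AᵀA = [529790450/73081333 -15255974335/876975996; -15255974335/876975996 439382013973/10523711952]; tr = 39667064521/809516304, det = 37515625/809516304
char-poly roots: 49 and 765625/809516304
σ_max=√49=7, σ_min=√(765625/809516304)=(875/28452) → κ = 227.6160

227.6160


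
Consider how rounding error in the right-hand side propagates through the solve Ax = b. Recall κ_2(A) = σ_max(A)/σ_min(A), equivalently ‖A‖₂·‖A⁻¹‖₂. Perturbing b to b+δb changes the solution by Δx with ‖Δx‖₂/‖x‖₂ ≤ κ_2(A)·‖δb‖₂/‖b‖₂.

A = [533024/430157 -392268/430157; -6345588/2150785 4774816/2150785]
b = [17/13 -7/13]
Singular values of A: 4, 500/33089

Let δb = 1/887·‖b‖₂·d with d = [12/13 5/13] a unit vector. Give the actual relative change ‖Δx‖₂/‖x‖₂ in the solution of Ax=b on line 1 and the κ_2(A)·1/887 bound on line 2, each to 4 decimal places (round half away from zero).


from the listed singular values, σ₁ = 4, σ_n = 500/33089
κ = σ_max/σ_min = 4/(500/33089) = 264.7120
κ_2(A)·‖δb‖/‖b‖ = 0.2984
solve Ax = b  →  x = [39.9068 52.7924]
‖b‖ = 1.4142, ‖x‖ = 66.1785
Δx = A⁻¹·δb where δb = 1/887·1.4142·d; ‖Δx‖ = 0.1055
dividing the unrounded norms, ‖Δx‖/‖x‖ = 0.0016
realised/bound (from unrounded values) ≈ 0.0053

0.0016
0.2984


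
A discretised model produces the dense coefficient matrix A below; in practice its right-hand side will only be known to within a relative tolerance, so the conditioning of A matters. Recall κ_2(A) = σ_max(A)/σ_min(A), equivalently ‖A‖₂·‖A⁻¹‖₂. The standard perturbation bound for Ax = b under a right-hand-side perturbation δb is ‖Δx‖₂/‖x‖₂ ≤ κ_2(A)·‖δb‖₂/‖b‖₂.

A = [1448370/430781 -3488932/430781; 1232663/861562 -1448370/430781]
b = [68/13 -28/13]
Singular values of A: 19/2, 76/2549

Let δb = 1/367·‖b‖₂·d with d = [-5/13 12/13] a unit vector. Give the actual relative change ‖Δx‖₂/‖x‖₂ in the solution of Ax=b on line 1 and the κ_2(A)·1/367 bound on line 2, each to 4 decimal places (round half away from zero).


σ_max = 19/2, σ_min = 76/2549
κ_2(A) = (19/2) / (76/2549) = 318.6250
perturbation bound = 318.6250·1/367 = 0.8682
solve Ax = b  →  x = [-123.6761 -51.9879]
‖b‖ = 5.6569, ‖x‖ = 134.1586
re-solving with b+δb shifts x by Δx of norm 0.5170
relative error = 0.0039
so the bound overstates the realised error by a factor of ≈ 225.3030 (computed from the unrounded values)

0.0039
0.8682


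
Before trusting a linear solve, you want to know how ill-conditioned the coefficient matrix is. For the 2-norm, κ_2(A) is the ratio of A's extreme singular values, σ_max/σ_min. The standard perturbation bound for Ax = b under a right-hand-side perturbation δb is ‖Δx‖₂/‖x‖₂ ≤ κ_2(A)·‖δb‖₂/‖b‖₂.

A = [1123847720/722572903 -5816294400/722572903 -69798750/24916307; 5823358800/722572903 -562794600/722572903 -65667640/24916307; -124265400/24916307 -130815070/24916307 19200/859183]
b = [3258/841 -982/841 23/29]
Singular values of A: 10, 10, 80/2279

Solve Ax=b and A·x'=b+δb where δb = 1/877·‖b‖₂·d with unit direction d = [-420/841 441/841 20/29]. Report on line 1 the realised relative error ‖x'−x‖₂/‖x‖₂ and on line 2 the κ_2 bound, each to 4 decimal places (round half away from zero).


largest singular value 10, smallest 80/2279
condition number: 10 ÷ (80/2279) = 284.8750
perturbation bound = 284.8750·1/877 = 0.3248
solve Ax = b  →  x = [-15.9416 14.7682 -52.6692]
‖b‖ = 4.1231, ‖x‖ = 56.9761
δb = ε·‖b‖·d = [-0.0023 0.0025 0.0032]; solving A·Δx = δb gives ‖Δx‖ = 0.1339
realised ‖Δx‖/‖x‖ = 0.0024
so the bound overstates the realised error by a factor of ≈ 138.1874 (computed from the unrounded values)

0.0024
0.3248


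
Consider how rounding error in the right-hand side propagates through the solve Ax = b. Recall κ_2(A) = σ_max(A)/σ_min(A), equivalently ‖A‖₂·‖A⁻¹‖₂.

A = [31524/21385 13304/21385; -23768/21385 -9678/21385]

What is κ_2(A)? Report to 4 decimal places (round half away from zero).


164.5000

form AᵀA = [62347216/18292729 25976880/18292729; 25976880/18292729 10826404/18292729] with trace 432980/108241 and determinant 64/108241
solving λ² − 432980/108241·λ + 64/108241 = 0 gives λ = 4, 16/108241
κ = σ_max/σ_min = 2/(4/329) = 164.5000


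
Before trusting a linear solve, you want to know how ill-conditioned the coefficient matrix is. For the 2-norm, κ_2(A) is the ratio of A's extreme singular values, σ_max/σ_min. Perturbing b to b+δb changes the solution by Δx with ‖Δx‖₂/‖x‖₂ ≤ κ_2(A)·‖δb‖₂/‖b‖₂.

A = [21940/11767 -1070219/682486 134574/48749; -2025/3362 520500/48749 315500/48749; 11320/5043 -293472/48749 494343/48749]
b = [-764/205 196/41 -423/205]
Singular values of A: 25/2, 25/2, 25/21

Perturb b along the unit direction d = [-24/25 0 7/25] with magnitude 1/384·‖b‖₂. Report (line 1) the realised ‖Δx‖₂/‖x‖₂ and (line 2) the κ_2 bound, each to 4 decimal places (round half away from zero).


0.0055
0.0273

largest singular value 25/2, smallest 25/21
condition number: (25/2) ÷ (25/21) = 10.5000
perturbation bound = 10.5000·1/384 = 0.0273
solve Ax = b  →  x = [-2.5288 0.0655 0.3952]
2-norm of b is 6.4031; of x, 2.5603
Δx = A⁻¹·δb where δb = 1/384·6.4031·d; ‖Δx‖ = 0.0140
realised ‖Δx‖/‖x‖ = 0.0055
realised/bound (from unrounded values) ≈ 0.2001


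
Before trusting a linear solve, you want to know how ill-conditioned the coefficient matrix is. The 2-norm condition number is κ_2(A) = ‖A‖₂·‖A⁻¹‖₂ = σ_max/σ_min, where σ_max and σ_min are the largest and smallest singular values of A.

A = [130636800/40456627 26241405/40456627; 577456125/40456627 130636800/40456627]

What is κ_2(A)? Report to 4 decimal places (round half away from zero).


192.5360

form AᵀA = [208519660805625/973669642009 46915593984000/973669642009; 46915593984000/973669642009 10561918412025/973669642009] with trace 130328125650/579220489 and determinant 791015625/579220489
char-poly roots: 225 and 3515625/579220489
κ = σ_max/σ_min = 15/(1875/24067) = 192.5360


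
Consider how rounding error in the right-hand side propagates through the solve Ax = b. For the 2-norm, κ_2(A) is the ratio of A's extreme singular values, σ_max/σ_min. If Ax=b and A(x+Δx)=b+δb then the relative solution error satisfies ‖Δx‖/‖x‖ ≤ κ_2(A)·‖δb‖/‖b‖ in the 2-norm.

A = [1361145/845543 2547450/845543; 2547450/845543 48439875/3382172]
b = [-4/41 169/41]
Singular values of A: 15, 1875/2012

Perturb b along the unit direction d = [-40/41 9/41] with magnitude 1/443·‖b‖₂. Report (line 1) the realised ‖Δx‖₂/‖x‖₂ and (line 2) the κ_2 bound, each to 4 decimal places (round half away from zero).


0.0090
0.0363

from the listed singular values, σ₁ = 15, σ_n = 1875/2012
condition number: 15 ÷ (1875/2012) = 16.0960
perturbation bound = 16.0960·1/443 = 0.0363
solve Ax = b  →  x = [-0.9884 0.4957]
2-norm of b is 4.1231; of x, 1.1057
δb = ε·‖b‖·d = [-0.0091 0.0020]; solving A·Δx = δb gives ‖Δx‖ = 0.0100
realised ‖Δx‖/‖x‖ = 0.0090
tightness: 0.0090 against a bound of 0.0363 (unrounded ratio ≈ 0.2486)


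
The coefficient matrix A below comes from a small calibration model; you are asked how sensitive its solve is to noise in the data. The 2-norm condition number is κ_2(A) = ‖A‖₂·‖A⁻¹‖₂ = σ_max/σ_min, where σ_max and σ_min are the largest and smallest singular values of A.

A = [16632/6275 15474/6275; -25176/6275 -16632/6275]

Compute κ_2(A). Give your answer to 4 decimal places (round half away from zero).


AᵀA = [36418176/1575025 27043632/1575025; 27043632/1575025 20642724/1575025]; tr = 2282436/63001, det = 518400/63001
solving λ² − 2282436/63001·λ + 518400/63001 = 0 gives λ = 36, 14400/63001
so κ_2 = √(36 / (14400/63001)) = 12.5500

12.5500


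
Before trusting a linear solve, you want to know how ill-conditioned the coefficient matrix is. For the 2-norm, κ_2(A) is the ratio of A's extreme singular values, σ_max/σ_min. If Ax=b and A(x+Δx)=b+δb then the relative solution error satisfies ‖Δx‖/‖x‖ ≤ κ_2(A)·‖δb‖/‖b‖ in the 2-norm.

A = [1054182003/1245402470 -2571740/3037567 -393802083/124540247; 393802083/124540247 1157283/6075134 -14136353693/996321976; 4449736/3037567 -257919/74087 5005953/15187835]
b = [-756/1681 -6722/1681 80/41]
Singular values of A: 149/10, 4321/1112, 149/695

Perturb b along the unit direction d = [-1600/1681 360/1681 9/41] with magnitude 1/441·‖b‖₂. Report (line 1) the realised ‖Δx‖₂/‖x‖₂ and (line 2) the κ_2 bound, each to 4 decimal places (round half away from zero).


from the listed singular values, σ₁ = 149/10, σ_n = 149/695
κ = σ_max/σ_min = (149/10)/(149/695) = 69.5000
perturbation bound = 69.5000·1/441 = 0.1576
solve Ax = b  →  x = [0.1342 -0.4751 0.3054]
2-norm of b is 4.4721; of x, 0.5805
δb = ε·‖b‖·d = [-0.0097 0.0022 0.0022]; solving A·Δx = δb gives ‖Δx‖ = 0.0473
dividing the unrounded norms, ‖Δx‖/‖x‖ = 0.0815
so the bound overstates the realised error by a factor of ≈ 1.9341 (computed from the unrounded values)

0.0815
0.1576


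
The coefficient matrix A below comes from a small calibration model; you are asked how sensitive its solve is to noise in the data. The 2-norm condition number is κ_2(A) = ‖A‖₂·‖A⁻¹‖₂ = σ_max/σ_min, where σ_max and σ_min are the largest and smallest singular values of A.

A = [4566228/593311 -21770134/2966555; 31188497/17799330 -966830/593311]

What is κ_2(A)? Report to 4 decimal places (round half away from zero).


M = AᵀA = [11741889755089/188468856900 -186376664831/3141147615; -186376664831/3141147615 295840416776/5235246025]. tr(M)=1065024721/8964036, det(M)=141158161/1400630625
eigenvalues of AᵀA: λ = (tr ± √(tr²−4·det))/2 = 11881/100, 47524/56025225
κ_2(A) = √(λ_max/λ_min) = √((11881/100) / (47524/56025225)) = 374.2500

374.2500


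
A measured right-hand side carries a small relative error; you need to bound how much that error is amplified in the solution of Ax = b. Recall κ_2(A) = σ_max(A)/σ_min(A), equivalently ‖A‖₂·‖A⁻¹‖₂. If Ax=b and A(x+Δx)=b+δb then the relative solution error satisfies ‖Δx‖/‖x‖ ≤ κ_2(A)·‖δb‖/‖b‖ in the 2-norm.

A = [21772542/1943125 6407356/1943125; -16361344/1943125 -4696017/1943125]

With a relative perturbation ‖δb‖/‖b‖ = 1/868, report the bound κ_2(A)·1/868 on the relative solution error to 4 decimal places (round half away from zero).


AᵀA = [29669486505124/151029390625 8653503087432/151029390625; 8653503087432/151029390625 2524271463001/151029390625]; tr = 51510012749/241647025, det = 113592964/241647025
char-poly roots: 5329/25 and 21316/9665881
κ = σ_max/σ_min = (73/5)/(146/3109) = 310.9000
κ_2(A)·‖δb‖/‖b‖ = 0.3582

0.3582


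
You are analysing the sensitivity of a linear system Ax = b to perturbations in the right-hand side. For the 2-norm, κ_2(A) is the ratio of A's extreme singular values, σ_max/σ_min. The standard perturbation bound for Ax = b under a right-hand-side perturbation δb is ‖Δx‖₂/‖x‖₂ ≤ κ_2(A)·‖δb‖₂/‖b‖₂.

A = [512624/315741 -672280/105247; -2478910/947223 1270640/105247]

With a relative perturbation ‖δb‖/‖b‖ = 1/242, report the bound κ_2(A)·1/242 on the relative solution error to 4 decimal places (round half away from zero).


0.2808

AᵀA = [29446522756/3104606961 -14476411040/344956329; -14476411040/344956329 7150472000/38328481]; tr = 362067076/1846881, det = 15366400/1846881
solving λ² − 362067076/1846881·λ + 15366400/1846881 = 0 gives λ = 196, 78400/1846881
σ_max=√196=14, σ_min=√(78400/1846881)=(280/1359) → κ = 67.9500
worst-case relative error ≤ 67.9500 × 1/242 = 0.2808


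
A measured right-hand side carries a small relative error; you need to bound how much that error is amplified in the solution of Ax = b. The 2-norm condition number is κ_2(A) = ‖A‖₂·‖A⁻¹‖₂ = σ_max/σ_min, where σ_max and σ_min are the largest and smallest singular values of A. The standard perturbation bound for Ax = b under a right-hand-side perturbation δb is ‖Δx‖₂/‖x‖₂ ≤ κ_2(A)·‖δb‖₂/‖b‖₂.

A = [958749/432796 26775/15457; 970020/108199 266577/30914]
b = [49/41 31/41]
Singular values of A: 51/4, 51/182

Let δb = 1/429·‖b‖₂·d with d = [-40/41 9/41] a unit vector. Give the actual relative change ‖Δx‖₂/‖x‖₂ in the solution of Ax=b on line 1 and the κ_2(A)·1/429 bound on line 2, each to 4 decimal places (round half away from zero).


0.0033
0.1061

σ_max = 51/4, σ_min = 51/182
κ = σ_max/σ_min = (51/4)/(51/182) = 45.5000
perturbation bound = 45.5000·1/429 = 0.1061
solve Ax = b  →  x = [2.5179 -2.5301]
‖b‖₂ = 1.4142 and ‖x‖₂ = 3.5695
Δx = A⁻¹·δb where δb = 1/429·1.4142·d; ‖Δx‖ = 0.0118
dividing the unrounded norms, ‖Δx‖/‖x‖ = 0.0033
so the bound overstates the realised error by a factor of ≈ 32.1811 (computed from the unrounded values)


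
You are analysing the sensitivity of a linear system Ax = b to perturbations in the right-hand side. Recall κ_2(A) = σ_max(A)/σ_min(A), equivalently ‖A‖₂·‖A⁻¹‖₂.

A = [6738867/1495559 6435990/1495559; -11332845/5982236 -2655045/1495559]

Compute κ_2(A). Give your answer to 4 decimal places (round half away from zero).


M = AᵀA = [174460442949/7302009296 41537305845/1825502324; 41537305845/1825502324 9890069625/456375581]. tr(M)=11472467481/251793424, det(M)=1476225/62948356
eigenvalues of AᵀA: λ = (tr ± √(tr²−4·det))/2 = 729/16, 8100/15737089
κ = σ_max/σ_min = (27/4)/(90/3967) = 297.5250

297.5250


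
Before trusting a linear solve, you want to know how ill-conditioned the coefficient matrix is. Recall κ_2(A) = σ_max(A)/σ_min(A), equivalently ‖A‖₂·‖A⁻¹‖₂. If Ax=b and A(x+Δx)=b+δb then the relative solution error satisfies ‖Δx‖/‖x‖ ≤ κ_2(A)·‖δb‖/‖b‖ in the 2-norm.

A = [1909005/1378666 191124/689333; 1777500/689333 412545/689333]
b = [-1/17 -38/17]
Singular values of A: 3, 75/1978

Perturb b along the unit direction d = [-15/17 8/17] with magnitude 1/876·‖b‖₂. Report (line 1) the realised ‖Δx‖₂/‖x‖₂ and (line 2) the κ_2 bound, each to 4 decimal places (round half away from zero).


σ_max = 3, σ_min = 75/1978
condition number: 3 ÷ (75/1978) = 79.1200
κ_2(A)·‖δb‖/‖b‖ = 0.0903
solve Ax = b  →  x = [5.1389 -25.8764]
‖b‖₂ = 2.2361 and ‖x‖₂ = 26.3818
with δb = [-0.0023 0.0012], A·Δx = δb → ‖Δx‖ = 0.0673
dividing the unrounded norms, ‖Δx‖/‖x‖ = 0.0026
tightness: 0.0026 against a bound of 0.0903 (unrounded ratio ≈ 0.0283)

0.0026
0.0903


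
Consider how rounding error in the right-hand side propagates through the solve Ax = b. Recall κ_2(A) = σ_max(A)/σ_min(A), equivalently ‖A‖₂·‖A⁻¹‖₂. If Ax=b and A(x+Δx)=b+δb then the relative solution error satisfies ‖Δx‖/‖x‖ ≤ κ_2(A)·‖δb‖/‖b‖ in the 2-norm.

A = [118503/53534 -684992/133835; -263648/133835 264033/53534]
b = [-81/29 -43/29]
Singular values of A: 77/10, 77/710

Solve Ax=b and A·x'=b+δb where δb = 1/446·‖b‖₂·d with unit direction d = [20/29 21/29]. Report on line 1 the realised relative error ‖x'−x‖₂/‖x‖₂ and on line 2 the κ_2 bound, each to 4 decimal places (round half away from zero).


from the listed singular values, σ₁ = 77/10, σ_n = 77/710
κ_2(A) = (77/10) / (77/710) = 71.0000
κ_2(A)·‖δb‖/‖b‖ = 0.1592
solve Ax = b  →  x = [-25.5844 -10.5195]
2-norm of b is 3.1623; of x, 27.6626
re-solving with b+δb shifts x by Δx of norm 0.0654
dividing the unrounded norms, ‖Δx‖/‖x‖ = 0.0024
so the bound overstates the realised error by a factor of ≈ 67.3573 (computed from the unrounded values)

0.0024
0.1592


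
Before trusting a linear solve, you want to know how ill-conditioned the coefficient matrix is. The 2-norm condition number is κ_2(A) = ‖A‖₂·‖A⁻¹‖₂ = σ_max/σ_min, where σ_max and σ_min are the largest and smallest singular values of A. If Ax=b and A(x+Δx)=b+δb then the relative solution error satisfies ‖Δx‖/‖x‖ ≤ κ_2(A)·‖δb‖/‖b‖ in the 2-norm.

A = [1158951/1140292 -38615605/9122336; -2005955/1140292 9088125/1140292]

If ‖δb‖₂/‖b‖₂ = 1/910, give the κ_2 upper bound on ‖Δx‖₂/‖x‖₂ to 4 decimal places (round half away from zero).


M = AᵀA = [9285506717/2249594888 -659503641195/35993518208; -659503641195/35993518208 23450456659225/287948145664]. tr(M)=14657347721/171295744, det(M)=1171350625/2740731904
λ_max, λ_min = (14657347721/171295744 ± √214787680370105333841/29342231912513536)/2 = 1369/16, 855625/171295744
σ_max=√(1369/16)=(37/4), σ_min=√(855625/171295744)=(925/13088) → κ = 130.8800
κ_2(A)·‖δb‖/‖b‖ = 0.1438

0.1438


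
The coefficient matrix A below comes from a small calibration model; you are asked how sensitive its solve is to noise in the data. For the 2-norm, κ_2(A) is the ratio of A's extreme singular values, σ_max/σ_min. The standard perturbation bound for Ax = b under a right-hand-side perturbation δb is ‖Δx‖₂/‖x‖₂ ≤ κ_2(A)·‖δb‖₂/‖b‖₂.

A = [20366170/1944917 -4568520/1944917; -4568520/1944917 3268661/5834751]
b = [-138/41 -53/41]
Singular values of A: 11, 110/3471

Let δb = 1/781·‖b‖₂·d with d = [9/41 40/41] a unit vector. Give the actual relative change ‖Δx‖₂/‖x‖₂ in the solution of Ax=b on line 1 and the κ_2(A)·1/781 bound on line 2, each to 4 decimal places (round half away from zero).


0.0023
0.4444

from the listed singular values, σ₁ = 11, σ_n = 110/3471
κ = σ_max/σ_min = 11/(110/3471) = 347.1000
bound on ‖Δx‖/‖x‖: κ·ε = 347.1000·1/781 = 0.4444
solve Ax = b  →  x = [-14.1193 -61.5100]
‖b‖ = 3.6056, ‖x‖ = 63.1097
δb = ε·‖b‖·d = [0.0010 0.0045]; solving A·Δx = δb gives ‖Δx‖ = 0.1457
realised ‖Δx‖/‖x‖ = 0.0023
so the bound overstates the realised error by a factor of ≈ 192.5382 (computed from the unrounded values)


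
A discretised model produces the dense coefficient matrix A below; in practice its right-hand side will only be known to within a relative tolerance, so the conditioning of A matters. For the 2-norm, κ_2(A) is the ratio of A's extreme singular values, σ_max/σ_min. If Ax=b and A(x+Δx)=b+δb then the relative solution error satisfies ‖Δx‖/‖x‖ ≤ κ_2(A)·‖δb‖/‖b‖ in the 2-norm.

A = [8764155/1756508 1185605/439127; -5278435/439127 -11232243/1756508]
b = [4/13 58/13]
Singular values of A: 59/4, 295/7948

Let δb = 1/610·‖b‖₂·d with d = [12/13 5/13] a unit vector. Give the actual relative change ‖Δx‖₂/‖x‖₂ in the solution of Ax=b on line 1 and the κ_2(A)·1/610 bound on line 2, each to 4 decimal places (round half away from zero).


0.0037
0.6515

from the listed singular values, σ₁ = 59/4, σ_n = 295/7948
condition number: (59/4) ÷ (295/7948) = 397.4000
perturbation bound = 397.4000·1/610 = 0.6515
solve Ax = b  →  x = [-25.5968 47.4177]
‖b‖₂ = 4.4721 and ‖x‖₂ = 53.8854
δb = ε·‖b‖·d = [0.0068 0.0028]; solving A·Δx = δb gives ‖Δx‖ = 0.1975
dividing the unrounded norms, ‖Δx‖/‖x‖ = 0.0037
tightness: 0.0037 against a bound of 0.6515 (unrounded ratio ≈ 0.0056)


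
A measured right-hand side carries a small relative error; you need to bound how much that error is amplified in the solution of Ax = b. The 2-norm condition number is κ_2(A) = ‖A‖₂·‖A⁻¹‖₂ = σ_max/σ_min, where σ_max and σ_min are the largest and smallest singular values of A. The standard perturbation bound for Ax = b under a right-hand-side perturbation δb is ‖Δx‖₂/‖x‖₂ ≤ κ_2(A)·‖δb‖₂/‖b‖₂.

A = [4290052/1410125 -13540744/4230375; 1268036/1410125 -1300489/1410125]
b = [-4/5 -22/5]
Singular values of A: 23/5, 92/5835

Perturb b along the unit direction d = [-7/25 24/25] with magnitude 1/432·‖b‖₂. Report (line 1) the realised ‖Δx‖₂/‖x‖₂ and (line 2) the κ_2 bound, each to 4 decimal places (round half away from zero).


largest singular value 23/5, smallest 92/5835
κ_2(A) = (23/5) / (92/5835) = 291.7500
bound on ‖Δx‖/‖x‖: κ·ε = 291.7500·1/432 = 0.6753
solve Ax = b  →  x = [-184.0105 -174.6477]
‖b‖ = 4.4721, ‖x‖ = 253.6960
δb = ε·‖b‖·d = [-0.0029 0.0099]; solving A·Δx = δb gives ‖Δx‖ = 0.6566
relative error = 0.0026
tightness: 0.0026 against a bound of 0.6753 (unrounded ratio ≈ 0.0038)

0.0026
0.6753


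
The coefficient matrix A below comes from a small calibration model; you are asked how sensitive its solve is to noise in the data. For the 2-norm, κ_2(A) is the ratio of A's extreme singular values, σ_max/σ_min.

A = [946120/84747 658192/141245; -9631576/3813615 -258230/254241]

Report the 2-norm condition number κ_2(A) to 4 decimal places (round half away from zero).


AᵀA = [1133510970496/8651790225 6297225424/115357203; 6297225424/115357203 21866520964/961310025]; tr = 7871654788/51194025, det = 236421376/1279850625
solving λ² − 7871654788/51194025·λ + 236421376/1279850625 = 0 gives λ = 3844/25, 61504/51194025
κ_2(A) = √(λ_max/λ_min) = √((3844/25) / (61504/51194025)) = 357.7500

357.7500


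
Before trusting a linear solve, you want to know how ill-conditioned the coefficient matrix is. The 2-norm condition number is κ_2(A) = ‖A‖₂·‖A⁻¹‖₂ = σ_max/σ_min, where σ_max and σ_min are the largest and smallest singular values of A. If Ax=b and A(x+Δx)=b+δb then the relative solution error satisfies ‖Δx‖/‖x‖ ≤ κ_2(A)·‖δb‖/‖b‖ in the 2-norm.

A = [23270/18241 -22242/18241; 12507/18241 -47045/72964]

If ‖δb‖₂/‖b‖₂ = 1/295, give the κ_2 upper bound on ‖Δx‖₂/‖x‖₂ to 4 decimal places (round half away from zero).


1.0034

AᵀA = [2414941/1151329 -9199575/4605316; -9199575/4605316 35046841/18421264]; tr = 87617/21904, det = 1/5476
solving λ² − 87617/21904·λ + 1/5476 = 0 gives λ = 4, 1/21904
κ = σ_max/σ_min = 2/(1/148) = 296.0000
κ_2(A)·‖δb‖/‖b‖ = 1.0034


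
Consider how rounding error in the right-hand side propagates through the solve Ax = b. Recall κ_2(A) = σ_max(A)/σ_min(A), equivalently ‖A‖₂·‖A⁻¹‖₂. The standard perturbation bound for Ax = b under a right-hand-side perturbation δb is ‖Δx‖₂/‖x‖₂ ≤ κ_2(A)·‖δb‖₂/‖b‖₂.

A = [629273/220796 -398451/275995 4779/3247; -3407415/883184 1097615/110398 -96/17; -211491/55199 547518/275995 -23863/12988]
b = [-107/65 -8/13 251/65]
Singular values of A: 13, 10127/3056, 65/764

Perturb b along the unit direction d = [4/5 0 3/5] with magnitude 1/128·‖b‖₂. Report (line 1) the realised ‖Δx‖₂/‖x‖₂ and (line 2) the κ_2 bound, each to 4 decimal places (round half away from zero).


largest singular value 13, smallest 65/764
κ = σ_max/σ_min = 13/(65/764) = 152.8000
worst-case relative error ≤ 152.8000 × 1/128 = 1.1938
solve Ax = b  →  x = [-3.6999 4.3723 10.3348]
‖b‖ = 4.2426, ‖x‖ = 11.8159
δb = ε·‖b‖·d = [0.0265 0.0000 0.0199]; solving A·Δx = δb gives ‖Δx‖ = 0.3896
dividing the unrounded norms, ‖Δx‖/‖x‖ = 0.0330
realised/bound (from unrounded values) ≈ 0.0276

0.0330
1.1938


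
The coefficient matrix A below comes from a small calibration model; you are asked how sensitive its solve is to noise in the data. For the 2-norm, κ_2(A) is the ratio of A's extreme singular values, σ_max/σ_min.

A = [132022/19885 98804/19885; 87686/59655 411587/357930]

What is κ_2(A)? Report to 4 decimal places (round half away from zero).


218.2500

AᵀA = [97892392/2117025 220250657/6351075; 220250657/6351075 1982371513/76212900]; tr = 220259905/3048516, det = 83521/762129
char-poly roots: 289/4 and 1156/762129
κ = σ_max/σ_min = (17/2)/(34/873) = 218.2500


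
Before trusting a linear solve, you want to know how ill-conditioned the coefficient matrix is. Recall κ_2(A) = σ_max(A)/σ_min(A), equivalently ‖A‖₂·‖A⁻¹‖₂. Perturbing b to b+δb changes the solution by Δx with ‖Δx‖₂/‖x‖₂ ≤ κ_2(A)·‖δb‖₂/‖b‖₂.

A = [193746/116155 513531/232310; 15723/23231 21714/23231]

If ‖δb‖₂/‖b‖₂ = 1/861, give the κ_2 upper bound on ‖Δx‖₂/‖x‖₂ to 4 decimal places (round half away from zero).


AᵀA = [258685389/79834225 344866977/79834225; 344866977/79834225 1839431169/319336900]; tr = 114966909/12773476, det = 50625/12773476
solving λ² − 114966909/12773476·λ + 50625/12773476 = 0 gives λ = 9, 5625/12773476
κ_2(A) = √(λ_max/λ_min) = √(9 / (5625/12773476)) = 142.9600
worst-case relative error ≤ 142.9600 × 1/861 = 0.1660

0.1660
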